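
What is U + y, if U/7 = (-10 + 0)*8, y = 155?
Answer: -405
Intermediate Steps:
U = -560 (U = 7*((-10 + 0)*8) = 7*(-10*8) = 7*(-80) = -560)
U + y = -560 + 155 = -405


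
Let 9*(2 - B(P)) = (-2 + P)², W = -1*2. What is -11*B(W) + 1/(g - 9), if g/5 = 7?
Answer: -563/234 ≈ -2.4060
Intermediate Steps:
g = 35 (g = 5*7 = 35)
W = -2
B(P) = 2 - (-2 + P)²/9
-11*B(W) + 1/(g - 9) = -11*(2 - (-2 - 2)²/9) + 1/(35 - 9) = -11*(2 - ⅑*(-4)²) + 1/26 = -11*(2 - ⅑*16) + 1/26 = -11*(2 - 16/9) + 1/26 = -11*2/9 + 1/26 = -22/9 + 1/26 = -563/234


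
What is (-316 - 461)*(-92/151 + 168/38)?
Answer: -8497272/2869 ≈ -2961.8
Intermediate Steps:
(-316 - 461)*(-92/151 + 168/38) = -777*(-92*1/151 + 168*(1/38)) = -777*(-92/151 + 84/19) = -777*10936/2869 = -8497272/2869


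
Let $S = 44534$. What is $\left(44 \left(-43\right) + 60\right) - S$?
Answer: $-46366$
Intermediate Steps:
$\left(44 \left(-43\right) + 60\right) - S = \left(44 \left(-43\right) + 60\right) - 44534 = \left(-1892 + 60\right) - 44534 = -1832 - 44534 = -46366$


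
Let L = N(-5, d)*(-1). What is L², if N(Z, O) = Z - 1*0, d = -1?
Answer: 25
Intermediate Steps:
N(Z, O) = Z (N(Z, O) = Z + 0 = Z)
L = 5 (L = -5*(-1) = 5)
L² = 5² = 25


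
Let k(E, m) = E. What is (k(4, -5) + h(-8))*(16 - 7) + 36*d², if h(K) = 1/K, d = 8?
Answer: 18711/8 ≈ 2338.9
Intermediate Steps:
(k(4, -5) + h(-8))*(16 - 7) + 36*d² = (4 + 1/(-8))*(16 - 7) + 36*8² = (4 - ⅛)*9 + 36*64 = (31/8)*9 + 2304 = 279/8 + 2304 = 18711/8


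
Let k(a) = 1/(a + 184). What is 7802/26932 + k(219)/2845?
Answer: 4472646501/15439240310 ≈ 0.28969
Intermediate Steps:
k(a) = 1/(184 + a)
7802/26932 + k(219)/2845 = 7802/26932 + 1/((184 + 219)*2845) = 7802*(1/26932) + (1/2845)/403 = 3901/13466 + (1/403)*(1/2845) = 3901/13466 + 1/1146535 = 4472646501/15439240310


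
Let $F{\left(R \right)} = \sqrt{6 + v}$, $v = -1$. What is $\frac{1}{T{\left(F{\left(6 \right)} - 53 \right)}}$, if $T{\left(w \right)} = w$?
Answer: $- \frac{53}{2804} - \frac{\sqrt{5}}{2804} \approx -0.019699$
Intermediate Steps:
$F{\left(R \right)} = \sqrt{5}$ ($F{\left(R \right)} = \sqrt{6 - 1} = \sqrt{5}$)
$\frac{1}{T{\left(F{\left(6 \right)} - 53 \right)}} = \frac{1}{\sqrt{5} - 53} = \frac{1}{-53 + \sqrt{5}}$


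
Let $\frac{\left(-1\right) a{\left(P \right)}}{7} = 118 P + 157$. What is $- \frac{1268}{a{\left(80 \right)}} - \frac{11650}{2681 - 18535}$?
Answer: $\frac{401369111}{532527933} \approx 0.75371$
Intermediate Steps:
$a{\left(P \right)} = -1099 - 826 P$ ($a{\left(P \right)} = - 7 \left(118 P + 157\right) = - 7 \left(157 + 118 P\right) = -1099 - 826 P$)
$- \frac{1268}{a{\left(80 \right)}} - \frac{11650}{2681 - 18535} = - \frac{1268}{-1099 - 66080} - \frac{11650}{2681 - 18535} = - \frac{1268}{-1099 - 66080} - \frac{11650}{-15854} = - \frac{1268}{-67179} - - \frac{5825}{7927} = \left(-1268\right) \left(- \frac{1}{67179}\right) + \frac{5825}{7927} = \frac{1268}{67179} + \frac{5825}{7927} = \frac{401369111}{532527933}$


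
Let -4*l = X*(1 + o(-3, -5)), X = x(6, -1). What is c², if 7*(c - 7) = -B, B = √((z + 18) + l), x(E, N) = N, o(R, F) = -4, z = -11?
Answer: 8649/196 ≈ 44.128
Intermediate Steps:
X = -1
l = -¾ (l = -(-1)*(1 - 4)/4 = -(-1)*(-3)/4 = -¼*3 = -¾ ≈ -0.75000)
B = 5/2 (B = √((-11 + 18) - ¾) = √(7 - ¾) = √(25/4) = 5/2 ≈ 2.5000)
c = 93/14 (c = 7 + (-1*5/2)/7 = 7 + (⅐)*(-5/2) = 7 - 5/14 = 93/14 ≈ 6.6429)
c² = (93/14)² = 8649/196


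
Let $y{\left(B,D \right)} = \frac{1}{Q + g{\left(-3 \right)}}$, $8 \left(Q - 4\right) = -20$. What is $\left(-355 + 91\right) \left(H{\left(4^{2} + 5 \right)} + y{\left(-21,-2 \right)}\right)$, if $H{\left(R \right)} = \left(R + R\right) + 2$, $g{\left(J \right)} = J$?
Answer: $-11440$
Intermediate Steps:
$Q = \frac{3}{2}$ ($Q = 4 + \frac{1}{8} \left(-20\right) = 4 - \frac{5}{2} = \frac{3}{2} \approx 1.5$)
$y{\left(B,D \right)} = - \frac{2}{3}$ ($y{\left(B,D \right)} = \frac{1}{\frac{3}{2} - 3} = \frac{1}{- \frac{3}{2}} = - \frac{2}{3}$)
$H{\left(R \right)} = 2 + 2 R$ ($H{\left(R \right)} = 2 R + 2 = 2 + 2 R$)
$\left(-355 + 91\right) \left(H{\left(4^{2} + 5 \right)} + y{\left(-21,-2 \right)}\right) = \left(-355 + 91\right) \left(\left(2 + 2 \left(4^{2} + 5\right)\right) - \frac{2}{3}\right) = - 264 \left(\left(2 + 2 \left(16 + 5\right)\right) - \frac{2}{3}\right) = - 264 \left(\left(2 + 2 \cdot 21\right) - \frac{2}{3}\right) = - 264 \left(\left(2 + 42\right) - \frac{2}{3}\right) = - 264 \left(44 - \frac{2}{3}\right) = \left(-264\right) \frac{130}{3} = -11440$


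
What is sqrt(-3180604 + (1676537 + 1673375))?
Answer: 6*sqrt(4703) ≈ 411.47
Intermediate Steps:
sqrt(-3180604 + (1676537 + 1673375)) = sqrt(-3180604 + 3349912) = sqrt(169308) = 6*sqrt(4703)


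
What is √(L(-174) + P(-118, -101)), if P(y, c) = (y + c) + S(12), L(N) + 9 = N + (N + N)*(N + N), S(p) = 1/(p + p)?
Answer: √17381094/12 ≈ 347.42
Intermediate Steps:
S(p) = 1/(2*p)
L(N) = -9 + N + 4*N² (L(N) = -9 + (N + (N + N)*(N + N)) = -9 + (N + (2*N)*(2*N)) = -9 + (N + 4*N²) = -9 + N + 4*N²)
P(y, c) = 1/24 + c + y (P(y, c) = (y + c) + (½)/12 = (c + y) + (½)*(1/12) = (c + y) + 1/24 = 1/24 + c + y)
√(L(-174) + P(-118, -101)) = √((-9 - 174 + 4*(-174)²) + (1/24 - 101 - 118)) = √((-9 - 174 + 4*30276) - 5255/24) = √((-9 - 174 + 121104) - 5255/24) = √(120921 - 5255/24) = √(2896849/24) = √17381094/12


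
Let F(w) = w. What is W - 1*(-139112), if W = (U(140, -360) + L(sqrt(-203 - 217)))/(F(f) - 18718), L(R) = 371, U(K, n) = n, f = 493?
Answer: 2535316189/18225 ≈ 1.3911e+5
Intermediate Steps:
W = -11/18225 (W = (-360 + 371)/(493 - 18718) = 11/(-18225) = 11*(-1/18225) = -11/18225 ≈ -0.00060357)
W - 1*(-139112) = -11/18225 - 1*(-139112) = -11/18225 + 139112 = 2535316189/18225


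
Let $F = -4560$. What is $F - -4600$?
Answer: $40$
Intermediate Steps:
$F - -4600 = -4560 - -4600 = -4560 + 4600 = 40$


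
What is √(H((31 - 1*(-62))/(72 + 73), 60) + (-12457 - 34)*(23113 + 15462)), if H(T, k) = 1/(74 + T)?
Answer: I*√56441488673422590/10823 ≈ 21951.0*I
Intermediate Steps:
√(H((31 - 1*(-62))/(72 + 73), 60) + (-12457 - 34)*(23113 + 15462)) = √(1/(74 + (31 - 1*(-62))/(72 + 73)) + (-12457 - 34)*(23113 + 15462)) = √(1/(74 + (31 + 62)/145) - 12491*38575) = √(1/(74 + 93*(1/145)) - 481840325) = √(1/(74 + 93/145) - 481840325) = √(1/(10823/145) - 481840325) = √(145/10823 - 481840325) = √(-5214957837330/10823) = I*√56441488673422590/10823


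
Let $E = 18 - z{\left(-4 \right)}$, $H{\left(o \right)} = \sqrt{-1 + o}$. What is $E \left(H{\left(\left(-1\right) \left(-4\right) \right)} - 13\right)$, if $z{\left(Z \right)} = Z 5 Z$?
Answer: $806 - 62 \sqrt{3} \approx 698.61$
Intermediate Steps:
$z{\left(Z \right)} = 5 Z^{2}$ ($z{\left(Z \right)} = 5 Z Z = 5 Z^{2}$)
$E = -62$ ($E = 18 - 5 \left(-4\right)^{2} = 18 - 5 \cdot 16 = 18 - 80 = -62$)
$E \left(H{\left(\left(-1\right) \left(-4\right) \right)} - 13\right) = - 62 \left(\sqrt{-1 - -4} - 13\right) = - 62 \left(\sqrt{-1 + 4} - 13\right) = - 62 \left(\sqrt{3} - 13\right) = - 62 \left(-13 + \sqrt{3}\right) = 806 - 62 \sqrt{3}$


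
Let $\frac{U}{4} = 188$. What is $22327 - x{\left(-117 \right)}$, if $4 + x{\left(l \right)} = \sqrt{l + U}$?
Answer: $22331 - \sqrt{635} \approx 22306.0$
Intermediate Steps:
$U = 752$ ($U = 4 \cdot 188 = 752$)
$x{\left(l \right)} = -4 + \sqrt{752 + l}$ ($x{\left(l \right)} = -4 + \sqrt{l + 752} = -4 + \sqrt{752 + l}$)
$22327 - x{\left(-117 \right)} = 22327 - \left(-4 + \sqrt{752 - 117}\right) = 22327 - \left(-4 + \sqrt{635}\right) = 22327 + \left(4 - \sqrt{635}\right) = 22331 - \sqrt{635}$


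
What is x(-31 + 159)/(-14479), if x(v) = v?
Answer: -128/14479 ≈ -0.0088404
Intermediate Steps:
x(-31 + 159)/(-14479) = (-31 + 159)/(-14479) = 128*(-1/14479) = -128/14479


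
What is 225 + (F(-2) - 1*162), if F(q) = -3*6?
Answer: 45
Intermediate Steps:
F(q) = -18
225 + (F(-2) - 1*162) = 225 + (-18 - 1*162) = 225 + (-18 - 162) = 225 - 180 = 45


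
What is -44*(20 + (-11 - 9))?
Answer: 0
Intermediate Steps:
-44*(20 + (-11 - 9)) = -44*(20 - 20) = -44*0 = 0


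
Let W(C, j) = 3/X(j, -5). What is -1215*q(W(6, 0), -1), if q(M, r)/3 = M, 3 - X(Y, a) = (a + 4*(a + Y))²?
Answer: 10935/622 ≈ 17.580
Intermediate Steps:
X(Y, a) = 3 - (4*Y + 5*a)² (X(Y, a) = 3 - (a + 4*(a + Y))² = 3 - (a + 4*(Y + a))² = 3 - (a + (4*Y + 4*a))² = 3 - (4*Y + 5*a)²)
W(C, j) = 3/(3 - (-25 + 4*j)²) (W(C, j) = 3/(3 - (4*j + 5*(-5))²) = 3/(3 - (4*j - 25)²) = 3/(3 - (-25 + 4*j)²))
q(M, r) = 3*M
-1215*q(W(6, 0), -1) = -3645*(-3/(-3 + (-25 + 4*0)²)) = -3645*(-3/(-3 + (-25 + 0)²)) = -3645*(-3/(-3 + (-25)²)) = -3645*(-3/(-3 + 625)) = -3645*(-3/622) = -3645*(-3*1/622) = -3645*(-3)/622 = -1215*(-9/622) = 10935/622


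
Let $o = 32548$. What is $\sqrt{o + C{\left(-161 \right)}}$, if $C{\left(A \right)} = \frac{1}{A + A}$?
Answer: $\frac{3 \sqrt{374967390}}{322} \approx 180.41$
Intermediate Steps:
$C{\left(A \right)} = \frac{1}{2 A}$
$\sqrt{o + C{\left(-161 \right)}} = \sqrt{32548 + \frac{1}{2 \left(-161\right)}} = \sqrt{32548 + \frac{1}{2} \left(- \frac{1}{161}\right)} = \sqrt{32548 - \frac{1}{322}} = \sqrt{\frac{10480455}{322}} = \frac{3 \sqrt{374967390}}{322}$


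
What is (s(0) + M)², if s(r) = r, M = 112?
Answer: 12544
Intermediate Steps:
(s(0) + M)² = (0 + 112)² = 112² = 12544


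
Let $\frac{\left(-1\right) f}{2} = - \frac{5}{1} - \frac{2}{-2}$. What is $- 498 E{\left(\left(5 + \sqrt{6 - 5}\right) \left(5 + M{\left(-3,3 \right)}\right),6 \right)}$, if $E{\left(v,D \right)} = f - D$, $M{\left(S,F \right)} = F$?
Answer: $-996$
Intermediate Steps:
$f = 8$ ($f = - 2 \left(- \frac{5}{1} - \frac{2}{-2}\right) = - 2 \left(\left(-5\right) 1 - -1\right) = - 2 \left(-5 + 1\right) = \left(-2\right) \left(-4\right) = 8$)
$E{\left(v,D \right)} = 8 - D$
$- 498 E{\left(\left(5 + \sqrt{6 - 5}\right) \left(5 + M{\left(-3,3 \right)}\right),6 \right)} = - 498 \left(8 - 6\right) = \left(-498\right) 2 = -996$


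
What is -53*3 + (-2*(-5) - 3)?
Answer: -152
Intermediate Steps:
-53*3 + (-2*(-5) - 3) = -159 + (10 - 3) = -159 + 7 = -152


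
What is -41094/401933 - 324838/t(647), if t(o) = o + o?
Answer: -65308143745/260050651 ≈ -251.14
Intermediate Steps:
t(o) = 2*o
-41094/401933 - 324838/t(647) = -41094/401933 - 324838/(2*647) = -41094*1/401933 - 324838/1294 = -41094/401933 - 324838*1/1294 = -41094/401933 - 162419/647 = -65308143745/260050651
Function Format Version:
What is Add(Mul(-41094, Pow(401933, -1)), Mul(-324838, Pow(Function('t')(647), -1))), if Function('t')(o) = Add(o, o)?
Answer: Rational(-65308143745, 260050651) ≈ -251.14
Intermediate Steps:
Function('t')(o) = Mul(2, o)
Add(Mul(-41094, Pow(401933, -1)), Mul(-324838, Pow(Function('t')(647), -1))) = Add(Mul(-41094, Pow(401933, -1)), Mul(-324838, Pow(Mul(2, 647), -1))) = Add(Mul(-41094, Rational(1, 401933)), Mul(-324838, Pow(1294, -1))) = Add(Rational(-41094, 401933), Mul(-324838, Rational(1, 1294))) = Add(Rational(-41094, 401933), Rational(-162419, 647)) = Rational(-65308143745, 260050651)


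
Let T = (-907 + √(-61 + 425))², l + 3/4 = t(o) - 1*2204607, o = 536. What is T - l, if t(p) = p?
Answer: 12108339/4 - 3628*√91 ≈ 2.9925e+6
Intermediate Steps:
l = -8816287/4 (l = -¾ + (536 - 1*2204607) = -¾ + (536 - 2204607) = -¾ - 2204071 = -8816287/4 ≈ -2.2041e+6)
T = (-907 + 2*√91)² (T = (-907 + √364)² = (-907 + 2*√91)² ≈ 7.8840e+5)
T - l = (823013 - 3628*√91) - 1*(-8816287/4) = (823013 - 3628*√91) + 8816287/4 = 12108339/4 - 3628*√91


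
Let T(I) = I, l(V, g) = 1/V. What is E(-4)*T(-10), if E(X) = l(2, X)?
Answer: -5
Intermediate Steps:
E(X) = ½ (E(X) = 1/2 = ½)
E(-4)*T(-10) = (½)*(-10) = -5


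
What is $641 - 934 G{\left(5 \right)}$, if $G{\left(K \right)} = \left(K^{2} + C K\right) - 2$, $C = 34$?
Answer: $-179621$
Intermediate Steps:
$G{\left(K \right)} = -2 + K^{2} + 34 K$ ($G{\left(K \right)} = \left(K^{2} + 34 K\right) - 2 = -2 + K^{2} + 34 K$)
$641 - 934 G{\left(5 \right)} = 641 - 934 \left(-2 + 5^{2} + 34 \cdot 5\right) = 641 - 934 \left(-2 + 25 + 170\right) = 641 - 180262 = -179621$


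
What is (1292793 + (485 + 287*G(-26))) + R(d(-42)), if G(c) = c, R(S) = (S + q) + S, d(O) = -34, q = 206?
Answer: 1285954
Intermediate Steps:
R(S) = 206 + 2*S (R(S) = (S + 206) + S = (206 + S) + S = 206 + 2*S)
(1292793 + (485 + 287*G(-26))) + R(d(-42)) = (1292793 + (485 + 287*(-26))) + (206 + 2*(-34)) = (1292793 + (485 - 7462)) + (206 - 68) = (1292793 - 6977) + 138 = 1285816 + 138 = 1285954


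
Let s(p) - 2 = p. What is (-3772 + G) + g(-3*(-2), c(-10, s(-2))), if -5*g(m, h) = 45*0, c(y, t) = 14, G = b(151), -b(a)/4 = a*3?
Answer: -5584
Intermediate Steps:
b(a) = -12*a (b(a) = -4*a*3 = -12*a)
G = -1812 (G = -12*151 = -1812)
s(p) = 2 + p
g(m, h) = 0 (g(m, h) = -9*0 = -⅕*0 = 0)
(-3772 + G) + g(-3*(-2), c(-10, s(-2))) = (-3772 - 1812) + 0 = -5584 + 0 = -5584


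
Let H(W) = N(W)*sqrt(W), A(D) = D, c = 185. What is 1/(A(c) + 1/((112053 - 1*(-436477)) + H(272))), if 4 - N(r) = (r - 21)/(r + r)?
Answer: 60562165097212015/11204000653392342263 + 15400*sqrt(17)/11204000653392342263 ≈ 0.0054054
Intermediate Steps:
N(r) = 4 - (-21 + r)/(2*r) (N(r) = 4 - (r - 21)/(r + r) = 4 - (-21 + r)/(2*r))
H(W) = 7*(3 + W)/(2*sqrt(W)) (H(W) = (7*(3 + W)/(2*W))*sqrt(W) = 7*(3 + W)/(2*sqrt(W)))
1/(A(c) + 1/((112053 - 1*(-436477)) + H(272))) = 1/(185 + 1/((112053 - 1*(-436477)) + 7*(3 + 272)/(2*sqrt(272)))) = 1/(185 + 1/((112053 + 436477) + (7/2)*(sqrt(17)/68)*275)) = 1/(185 + 1/(548530 + 1925*sqrt(17)/136))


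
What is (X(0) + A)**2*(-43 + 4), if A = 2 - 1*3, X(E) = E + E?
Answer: -39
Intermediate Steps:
X(E) = 2*E
A = -1 (A = 2 - 3 = -1)
(X(0) + A)**2*(-43 + 4) = (2*0 - 1)**2*(-43 + 4) = (0 - 1)**2*(-39) = (-1)**2*(-39) = 1*(-39) = -39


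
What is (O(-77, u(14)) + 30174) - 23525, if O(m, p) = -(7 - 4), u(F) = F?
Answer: 6646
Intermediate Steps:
O(m, p) = -3 (O(m, p) = -1*3 = -3)
(O(-77, u(14)) + 30174) - 23525 = (-3 + 30174) - 23525 = 30171 - 23525 = 6646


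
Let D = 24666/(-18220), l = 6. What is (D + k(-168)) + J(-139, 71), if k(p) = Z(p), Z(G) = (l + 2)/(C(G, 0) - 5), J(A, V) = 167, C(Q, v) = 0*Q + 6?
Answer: 1581917/9110 ≈ 173.65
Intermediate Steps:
C(Q, v) = 6 (C(Q, v) = 0 + 6 = 6)
Z(G) = 8 (Z(G) = (6 + 2)/(6 - 5) = 8/1 = 8*1 = 8)
k(p) = 8
D = -12333/9110 (D = 24666*(-1/18220) = -12333/9110 ≈ -1.3538)
(D + k(-168)) + J(-139, 71) = (-12333/9110 + 8) + 167 = 60547/9110 + 167 = 1581917/9110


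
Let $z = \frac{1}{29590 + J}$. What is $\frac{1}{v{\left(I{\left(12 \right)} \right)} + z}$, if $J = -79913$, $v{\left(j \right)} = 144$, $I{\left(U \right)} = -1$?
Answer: $\frac{50323}{7246511} \approx 0.0069444$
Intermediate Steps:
$z = - \frac{1}{50323}$ ($z = \frac{1}{29590 - 79913} = \frac{1}{-50323} = - \frac{1}{50323} \approx -1.9872 \cdot 10^{-5}$)
$\frac{1}{v{\left(I{\left(12 \right)} \right)} + z} = \frac{1}{144 - \frac{1}{50323}} = \frac{1}{\frac{7246511}{50323}} = \frac{50323}{7246511}$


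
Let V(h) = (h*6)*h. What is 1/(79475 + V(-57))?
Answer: 1/98969 ≈ 1.0104e-5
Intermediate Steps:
V(h) = 6*h² (V(h) = (6*h)*h = 6*h²)
1/(79475 + V(-57)) = 1/(79475 + 6*(-57)²) = 1/(79475 + 6*3249) = 1/(79475 + 19494) = 1/98969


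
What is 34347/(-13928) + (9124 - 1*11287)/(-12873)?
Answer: -19620127/8537864 ≈ -2.2980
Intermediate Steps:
34347/(-13928) + (9124 - 1*11287)/(-12873) = 34347*(-1/13928) + (9124 - 11287)*(-1/12873) = -34347/13928 - 2163*(-1/12873) = -34347/13928 + 103/613 = -19620127/8537864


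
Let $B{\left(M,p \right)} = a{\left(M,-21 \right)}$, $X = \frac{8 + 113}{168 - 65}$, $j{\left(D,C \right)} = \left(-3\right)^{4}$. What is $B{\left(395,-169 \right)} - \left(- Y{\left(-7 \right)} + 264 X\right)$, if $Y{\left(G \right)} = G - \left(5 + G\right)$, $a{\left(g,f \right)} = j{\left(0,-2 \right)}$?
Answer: $- \frac{24116}{103} \approx -234.14$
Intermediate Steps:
$j{\left(D,C \right)} = 81$
$X = \frac{121}{103} \approx 1.1748$
$a{\left(g,f \right)} = 81$
$B{\left(M,p \right)} = 81$
$Y{\left(G \right)} = -5$ ($Y{\left(G \right)} = G - \left(5 + G\right) = -5$)
$B{\left(395,-169 \right)} - \left(- Y{\left(-7 \right)} + 264 X\right) = 81 - \frac{32459}{103} = - \frac{24116}{103}$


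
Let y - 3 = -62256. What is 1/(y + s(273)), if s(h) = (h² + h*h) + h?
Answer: 1/87078 ≈ 1.1484e-5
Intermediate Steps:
s(h) = h + 2*h² (s(h) = (h² + h²) + h = 2*h² + h = h + 2*h²)
y = -62253 (y = 3 - 62256 = -62253)
1/(y + s(273)) = 1/(-62253 + 273*(1 + 2*273)) = 1/(-62253 + 273*(1 + 546)) = 1/(-62253 + 273*547) = 1/(-62253 + 149331) = 1/87078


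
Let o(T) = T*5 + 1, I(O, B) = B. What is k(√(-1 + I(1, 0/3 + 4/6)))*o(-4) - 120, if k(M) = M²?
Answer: -341/3 ≈ -113.67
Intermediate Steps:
o(T) = 1 + 5*T (o(T) = 5*T + 1 = 1 + 5*T)
k(√(-1 + I(1, 0/3 + 4/6)))*o(-4) - 120 = (√(-1 + (0/3 + 4/6)))²*(1 + 5*(-4)) - 120 = (√(-1 + (0*(⅓) + 4*(⅙))))²*(1 - 20) - 120 = (√(-1 + (0 + ⅔)))²*(-19) - 120 = (√(-1 + ⅔))²*(-19) - 120 = (√(-⅓))²*(-19) - 120 = (I*√3/3)²*(-19) - 120 = -⅓*(-19) - 120 = 19/3 - 120 = -341/3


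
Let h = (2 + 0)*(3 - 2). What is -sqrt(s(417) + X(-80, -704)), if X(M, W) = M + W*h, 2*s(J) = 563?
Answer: -I*sqrt(4826)/2 ≈ -34.735*I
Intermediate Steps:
s(J) = 563/2 (s(J) = (1/2)*563 = 563/2)
h = 2 (h = 2*1 = 2)
X(M, W) = M + 2*W (X(M, W) = M + W*2 = M + 2*W)
-sqrt(s(417) + X(-80, -704)) = -sqrt(563/2 + (-80 + 2*(-704))) = -sqrt(563/2 + (-80 - 1408)) = -sqrt(563/2 - 1488) = -sqrt(-2413/2) = -I*sqrt(4826)/2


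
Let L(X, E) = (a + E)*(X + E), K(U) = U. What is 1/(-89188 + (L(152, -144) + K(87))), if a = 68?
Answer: -1/89709 ≈ -1.1147e-5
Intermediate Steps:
L(X, E) = (68 + E)*(E + X) (L(X, E) = (68 + E)*(X + E) = (68 + E)*(E + X))
1/(-89188 + (L(152, -144) + K(87))) = 1/(-89188 + (((-144)² + 68*(-144) + 68*152 - 144*152) + 87)) = 1/(-89188 + ((20736 - 9792 + 10336 - 21888) + 87)) = 1/(-89188 + (-608 + 87)) = 1/(-89188 - 521) = 1/(-89709) = -1/89709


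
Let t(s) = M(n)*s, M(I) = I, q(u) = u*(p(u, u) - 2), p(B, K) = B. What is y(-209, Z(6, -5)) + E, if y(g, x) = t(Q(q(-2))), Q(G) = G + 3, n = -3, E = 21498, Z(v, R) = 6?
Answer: 21465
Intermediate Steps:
q(u) = u*(-2 + u) (q(u) = u*(u - 2) = u*(-2 + u))
Q(G) = 3 + G
t(s) = -3*s
y(g, x) = -33 (y(g, x) = -3*(3 - 2*(-2 - 2)) = -3*(3 - 2*(-4)) = -3*(3 + 8) = -3*11 = -33)
y(-209, Z(6, -5)) + E = -33 + 21498 = 21465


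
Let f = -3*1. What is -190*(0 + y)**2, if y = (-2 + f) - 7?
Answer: -27360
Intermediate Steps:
f = -3
y = -12 (y = (-2 - 3) - 7 = -5 - 7 = -12)
-190*(0 + y)**2 = -190*(0 - 12)**2 = -190*(-12)**2 = -190*144 = -27360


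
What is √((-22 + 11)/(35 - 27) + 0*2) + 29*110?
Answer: 3190 + I*√22/4 ≈ 3190.0 + 1.1726*I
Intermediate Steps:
√((-22 + 11)/(35 - 27) + 0*2) + 29*110 = √(-11/8 + 0) + 3190 = √(-11/8) + 3190 = I*√22/4 + 3190 = 3190 + I*√22/4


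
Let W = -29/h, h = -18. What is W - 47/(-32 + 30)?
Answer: 226/9 ≈ 25.111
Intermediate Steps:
W = 29/18 (W = -29/(-18) = -29*(-1/18) = 29/18 ≈ 1.6111)
W - 47/(-32 + 30) = 29/18 - 47/(-32 + 30) = 29/18 - 47/(-2) = 29/18 - ½*(-47) = 29/18 + 47/2 = 226/9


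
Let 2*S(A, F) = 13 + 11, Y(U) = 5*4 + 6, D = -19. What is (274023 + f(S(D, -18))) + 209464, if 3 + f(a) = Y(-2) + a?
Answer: 483522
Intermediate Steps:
Y(U) = 26 (Y(U) = 20 + 6 = 26)
S(A, F) = 12 (S(A, F) = (13 + 11)/2 = (½)*24 = 12)
f(a) = 23 + a (f(a) = -3 + (26 + a) = 23 + a)
(274023 + f(S(D, -18))) + 209464 = (274023 + (23 + 12)) + 209464 = (274023 + 35) + 209464 = 274058 + 209464 = 483522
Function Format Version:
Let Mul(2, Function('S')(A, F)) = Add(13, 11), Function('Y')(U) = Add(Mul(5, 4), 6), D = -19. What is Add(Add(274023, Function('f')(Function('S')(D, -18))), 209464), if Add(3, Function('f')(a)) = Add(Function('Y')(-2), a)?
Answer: 483522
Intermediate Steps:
Function('Y')(U) = 26 (Function('Y')(U) = Add(20, 6) = 26)
Function('S')(A, F) = 12 (Function('S')(A, F) = Mul(Rational(1, 2), Add(13, 11)) = Mul(Rational(1, 2), 24) = 12)
Function('f')(a) = Add(23, a) (Function('f')(a) = Add(-3, Add(26, a)) = Add(23, a))
Add(Add(274023, Function('f')(Function('S')(D, -18))), 209464) = Add(Add(274023, Add(23, 12)), 209464) = Add(Add(274023, 35), 209464) = Add(274058, 209464) = 483522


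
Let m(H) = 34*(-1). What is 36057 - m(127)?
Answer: 36091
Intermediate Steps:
m(H) = -34
36057 - m(127) = 36057 - 1*(-34) = 36057 + 34 = 36091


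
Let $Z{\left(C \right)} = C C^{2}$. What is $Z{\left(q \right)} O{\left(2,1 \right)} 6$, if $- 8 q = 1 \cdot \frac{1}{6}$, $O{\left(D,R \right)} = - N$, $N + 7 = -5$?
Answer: $- \frac{1}{1536} \approx -0.00065104$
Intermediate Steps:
$N = -12$ ($N = -7 - 5 = -12$)
$O{\left(D,R \right)} = 12$ ($O{\left(D,R \right)} = \left(-1\right) \left(-12\right) = 12$)
$q = - \frac{1}{48}$ ($q = - \frac{1 \cdot \frac{1}{6}}{8} = \left(- \frac{1}{8}\right) \frac{1}{6} = - \frac{1}{48} \approx -0.020833$)
$Z{\left(C \right)} = C^{3}$
$Z{\left(q \right)} O{\left(2,1 \right)} 6 = \left(- \frac{1}{48}\right)^{3} \cdot 12 \cdot 6 = \left(- \frac{1}{110592}\right) 12 \cdot 6 = \left(- \frac{1}{9216}\right) 6 = - \frac{1}{1536}$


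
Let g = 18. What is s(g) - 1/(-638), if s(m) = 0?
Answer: 1/638 ≈ 0.0015674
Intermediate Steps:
s(g) - 1/(-638) = 0 - 1/(-638) = 0 - 1*(-1/638) = 0 + 1/638 = 1/638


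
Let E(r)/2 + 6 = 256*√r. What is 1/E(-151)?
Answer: -3/9895972 - 32*I*√151/2473993 ≈ -3.0315e-7 - 0.00015894*I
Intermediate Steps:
E(r) = -12 + 512*√r (E(r) = -12 + 2*(256*√r) = -12 + 512*√r)
1/E(-151) = 1/(-12 + 512*√(-151)) = 1/(-12 + 512*(I*√151)) = 1/(-12 + 512*I*√151)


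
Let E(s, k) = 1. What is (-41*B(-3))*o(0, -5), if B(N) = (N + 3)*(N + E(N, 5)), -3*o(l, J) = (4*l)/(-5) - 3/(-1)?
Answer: 0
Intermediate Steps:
o(l, J) = -1 + 4*l/15 (o(l, J) = -((4*l)/(-5) - 3/(-1))/3 = -((4*l)*(-1/5) - 3*(-1))/3 = -(-4*l/5 + 3)/3 = -(3 - 4*l/5)/3 = -1 + 4*l/15)
B(N) = (1 + N)*(3 + N) (B(N) = (N + 3)*(N + 1) = (3 + N)*(1 + N) = (1 + N)*(3 + N))
(-41*B(-3))*o(0, -5) = (-41*(3 + (-3)**2 + 4*(-3)))*(-1 + (4/15)*0) = (-41*(3 + 9 - 12))*(-1 + 0) = -41*0*(-1) = 0*(-1) = 0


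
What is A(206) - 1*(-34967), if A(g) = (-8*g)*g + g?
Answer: -304315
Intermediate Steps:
A(g) = g - 8*g² (A(g) = -8*g² + g = g - 8*g²)
A(206) - 1*(-34967) = 206*(1 - 8*206) - 1*(-34967) = 206*(1 - 1648) + 34967 = 206*(-1647) + 34967 = -339282 + 34967 = -304315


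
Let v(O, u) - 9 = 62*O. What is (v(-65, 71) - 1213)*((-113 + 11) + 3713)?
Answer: -18899974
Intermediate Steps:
v(O, u) = 9 + 62*O
(v(-65, 71) - 1213)*((-113 + 11) + 3713) = ((9 + 62*(-65)) - 1213)*((-113 + 11) + 3713) = ((9 - 4030) - 1213)*(-102 + 3713) = (-4021 - 1213)*3611 = -5234*3611 = -18899974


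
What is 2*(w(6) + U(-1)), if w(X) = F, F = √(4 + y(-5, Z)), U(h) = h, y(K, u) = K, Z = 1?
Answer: -2 + 2*I ≈ -2.0 + 2.0*I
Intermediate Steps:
F = I (F = √(4 - 5) = √(-1) = I ≈ 1.0*I)
w(X) = I
2*(w(6) + U(-1)) = 2*(I - 1) = 2*(-1 + I) = -2 + 2*I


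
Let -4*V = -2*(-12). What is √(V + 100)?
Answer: √94 ≈ 9.6954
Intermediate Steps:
V = -6 (V = -(-1)*(-12)/2 = -¼*24 = -6)
√(V + 100) = √(-6 + 100) = √94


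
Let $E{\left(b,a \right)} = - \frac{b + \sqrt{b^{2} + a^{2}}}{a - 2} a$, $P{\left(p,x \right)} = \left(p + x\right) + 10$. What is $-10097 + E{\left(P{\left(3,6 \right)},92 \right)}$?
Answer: $- \frac{455239}{45} - \frac{46 \sqrt{353}}{9} \approx -10212.0$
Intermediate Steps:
$P{\left(p,x \right)} = 10 + p + x$
$E{\left(b,a \right)} = - \frac{a \left(b + \sqrt{a^{2} + b^{2}}\right)}{-2 + a}$ ($E{\left(b,a \right)} = - \frac{b + \sqrt{a^{2} + b^{2}}}{-2 + a} a = - \frac{a \left(b + \sqrt{a^{2} + b^{2}}\right)}{-2 + a}$)
$-10097 + E{\left(P{\left(3,6 \right)},92 \right)} = -10097 - \frac{92 \left(\left(10 + 3 + 6\right) + \sqrt{92^{2} + \left(10 + 3 + 6\right)^{2}}\right)}{-2 + 92} = -10097 - \frac{92 \left(19 + \sqrt{8464 + 19^{2}}\right)}{90} = -10097 - 92 \cdot \frac{1}{90} \left(19 + \sqrt{8464 + 361}\right) = -10097 - 92 \cdot \frac{1}{90} \left(19 + \sqrt{8825}\right) = -10097 - 92 \cdot \frac{1}{90} \left(19 + 5 \sqrt{353}\right) = -10097 - \left(\frac{874}{45} + \frac{46 \sqrt{353}}{9}\right) = - \frac{455239}{45} - \frac{46 \sqrt{353}}{9}$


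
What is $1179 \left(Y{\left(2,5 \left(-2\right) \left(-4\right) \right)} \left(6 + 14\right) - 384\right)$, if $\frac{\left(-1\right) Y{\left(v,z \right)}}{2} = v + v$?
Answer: $-641376$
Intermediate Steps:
$Y{\left(v,z \right)} = - 4 v$ ($Y{\left(v,z \right)} = - 2 \left(v + v\right) = - 2 \cdot 2 v = - 4 v$)
$1179 \left(Y{\left(2,5 \left(-2\right) \left(-4\right) \right)} \left(6 + 14\right) - 384\right) = 1179 \left(\left(-4\right) 2 \left(6 + 14\right) - 384\right) = 1179 \left(\left(-8\right) 20 - 384\right) = 1179 \left(-160 - 384\right) = 1179 \left(-544\right) = -641376$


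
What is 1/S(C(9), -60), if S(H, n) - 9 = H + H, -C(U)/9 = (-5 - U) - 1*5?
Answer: 1/351 ≈ 0.0028490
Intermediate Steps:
C(U) = 90 + 9*U (C(U) = -9*((-5 - U) - 1*5) = -9*((-5 - U) - 5) = -9*(-10 - U) = 90 + 9*U)
S(H, n) = 9 + 2*H (S(H, n) = 9 + (H + H) = 9 + 2*H)
1/S(C(9), -60) = 1/(9 + 2*(90 + 9*9)) = 1/(9 + 2*(90 + 81)) = 1/(9 + 2*171) = 1/(9 + 342) = 1/351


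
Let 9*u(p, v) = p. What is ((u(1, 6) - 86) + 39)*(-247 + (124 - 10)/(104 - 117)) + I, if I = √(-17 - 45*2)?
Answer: 1403150/117 + I*√107 ≈ 11993.0 + 10.344*I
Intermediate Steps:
u(p, v) = p/9
I = I*√107 (I = √(-17 - 90) = √(-107) = I*√107 ≈ 10.344*I)
((u(1, 6) - 86) + 39)*(-247 + (124 - 10)/(104 - 117)) + I = (((⅑)*1 - 86) + 39)*(-247 + (124 - 10)/(104 - 117)) + I*√107 = ((⅑ - 86) + 39)*(-247 + 114/(-13)) + I*√107 = (-773/9 + 39)*(-247 + 114*(-1/13)) + I*√107 = -422*(-247 - 114/13)/9 + I*√107 = -422/9*(-3325/13) + I*√107 = 1403150/117 + I*√107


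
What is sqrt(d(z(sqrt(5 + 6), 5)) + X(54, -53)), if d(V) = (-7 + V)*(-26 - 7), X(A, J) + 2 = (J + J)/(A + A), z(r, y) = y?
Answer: sqrt(20418)/18 ≈ 7.9384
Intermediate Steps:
X(A, J) = -2 + J/A (X(A, J) = -2 + (J + J)/(A + A) = -2 + (2*J)/((2*A)) = -2 + (2*J)*(1/(2*A)) = -2 + J/A)
d(V) = 231 - 33*V (d(V) = (-7 + V)*(-33) = 231 - 33*V)
sqrt(d(z(sqrt(5 + 6), 5)) + X(54, -53)) = sqrt((231 - 33*5) + (-2 - 53/54)) = sqrt((231 - 165) + (-2 - 53*1/54)) = sqrt(66 + (-2 - 53/54)) = sqrt(66 - 161/54) = sqrt(3403/54) = sqrt(20418)/18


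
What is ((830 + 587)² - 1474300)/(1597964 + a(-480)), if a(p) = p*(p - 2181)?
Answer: 533589/2875244 ≈ 0.18558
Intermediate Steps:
a(p) = p*(-2181 + p)
((830 + 587)² - 1474300)/(1597964 + a(-480)) = ((830 + 587)² - 1474300)/(1597964 - 480*(-2181 - 480)) = (1417² - 1474300)/(1597964 - 480*(-2661)) = (2007889 - 1474300)/(1597964 + 1277280) = 533589/2875244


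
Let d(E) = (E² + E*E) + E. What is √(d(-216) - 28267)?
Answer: √64829 ≈ 254.62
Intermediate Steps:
d(E) = E + 2*E² (d(E) = (E² + E²) + E = 2*E² + E = E + 2*E²)
√(d(-216) - 28267) = √(-216*(1 + 2*(-216)) - 28267) = √(-216*(1 - 432) - 28267) = √(-216*(-431) - 28267) = √(93096 - 28267) = √64829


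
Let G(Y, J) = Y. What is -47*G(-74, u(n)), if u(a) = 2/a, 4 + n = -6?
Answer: 3478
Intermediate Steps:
n = -10 (n = -4 - 6 = -10)
-47*G(-74, u(n)) = -47*(-74) = 3478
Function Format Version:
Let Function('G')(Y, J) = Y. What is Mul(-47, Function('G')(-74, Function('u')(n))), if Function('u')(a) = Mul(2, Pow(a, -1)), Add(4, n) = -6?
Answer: 3478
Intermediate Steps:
n = -10 (n = Add(-4, -6) = -10)
Mul(-47, Function('G')(-74, Function('u')(n))) = Mul(-47, -74) = 3478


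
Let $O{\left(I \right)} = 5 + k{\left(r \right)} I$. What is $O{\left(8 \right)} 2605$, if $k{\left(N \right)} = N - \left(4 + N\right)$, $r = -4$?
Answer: $-70335$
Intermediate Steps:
$k{\left(N \right)} = -4$
$O{\left(I \right)} = 5 - 4 I$
$O{\left(8 \right)} 2605 = \left(5 - 32\right) 2605 = \left(-27\right) 2605 = -70335$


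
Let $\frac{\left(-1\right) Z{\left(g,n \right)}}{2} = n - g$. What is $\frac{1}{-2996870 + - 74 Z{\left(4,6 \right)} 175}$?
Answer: $- \frac{1}{2945070} \approx -3.3955 \cdot 10^{-7}$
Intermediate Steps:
$Z{\left(g,n \right)} = - 2 n + 2 g$ ($Z{\left(g,n \right)} = - 2 \left(n - g\right) = - 2 n + 2 g$)
$\frac{1}{-2996870 + - 74 Z{\left(4,6 \right)} 175} = \frac{1}{-2996870 + - 74 \left(\left(-2\right) 6 + 2 \cdot 4\right) 175} = \frac{1}{-2996870 + - 74 \left(-12 + 8\right) 175} = \frac{1}{-2996870 + \left(-74\right) \left(-4\right) 175} = \frac{1}{-2996870 + 296 \cdot 175} = \frac{1}{-2996870 + 51800} = \frac{1}{-2945070} = - \frac{1}{2945070}$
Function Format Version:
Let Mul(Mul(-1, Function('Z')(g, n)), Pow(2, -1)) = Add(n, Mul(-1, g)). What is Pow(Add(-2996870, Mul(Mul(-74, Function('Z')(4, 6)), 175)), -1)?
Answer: Rational(-1, 2945070) ≈ -3.3955e-7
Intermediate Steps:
Function('Z')(g, n) = Add(Mul(-2, n), Mul(2, g)) (Function('Z')(g, n) = Mul(-2, Add(n, Mul(-1, g))) = Add(Mul(-2, n), Mul(2, g)))
Pow(Add(-2996870, Mul(Mul(-74, Function('Z')(4, 6)), 175)), -1) = Pow(Add(-2996870, Mul(Mul(-74, Add(Mul(-2, 6), Mul(2, 4))), 175)), -1) = Pow(Add(-2996870, Mul(Mul(-74, Add(-12, 8)), 175)), -1) = Pow(Add(-2996870, Mul(Mul(-74, -4), 175)), -1) = Pow(Add(-2996870, Mul(296, 175)), -1) = Pow(Add(-2996870, 51800), -1) = Pow(-2945070, -1) = Rational(-1, 2945070)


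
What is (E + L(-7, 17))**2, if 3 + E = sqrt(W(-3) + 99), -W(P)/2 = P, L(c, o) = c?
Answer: (10 - sqrt(105))**2 ≈ 0.060985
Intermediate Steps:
W(P) = -2*P
E = -3 + sqrt(105) (E = -3 + sqrt(-2*(-3) + 99) = -3 + sqrt(6 + 99) = -3 + sqrt(105) ≈ 7.2469)
(E + L(-7, 17))**2 = ((-3 + sqrt(105)) - 7)**2 = (-10 + sqrt(105))**2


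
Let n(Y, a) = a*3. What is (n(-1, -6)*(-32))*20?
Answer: 11520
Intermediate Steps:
n(Y, a) = 3*a
(n(-1, -6)*(-32))*20 = ((3*(-6))*(-32))*20 = -18*(-32)*20 = 576*20 = 11520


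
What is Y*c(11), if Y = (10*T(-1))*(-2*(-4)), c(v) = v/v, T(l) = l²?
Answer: 80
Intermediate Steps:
c(v) = 1
Y = 80 (Y = (10*(-1)²)*(-2*(-4)) = (10*1)*8 = 10*8 = 80)
Y*c(11) = 80*1 = 80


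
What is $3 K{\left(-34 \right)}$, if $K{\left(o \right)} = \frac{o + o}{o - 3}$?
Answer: $\frac{204}{37} \approx 5.5135$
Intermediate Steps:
$K{\left(o \right)} = \frac{2 o}{-3 + o}$
$3 K{\left(-34 \right)} = 3 \cdot 2 \left(-34\right) \frac{1}{-3 - 34} = 3 \cdot 2 \left(-34\right) \frac{1}{-37} = 3 \cdot 2 \left(-34\right) \left(- \frac{1}{37}\right) = 3 \cdot \frac{68}{37} = \frac{204}{37}$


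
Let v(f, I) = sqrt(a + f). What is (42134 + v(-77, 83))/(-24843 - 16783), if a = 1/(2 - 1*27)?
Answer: -21067/20813 - 3*I*sqrt(214)/208130 ≈ -1.0122 - 0.00021086*I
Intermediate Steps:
a = -1/25 (a = 1/(2 - 27) = 1/(-25) = -1/25 ≈ -0.040000)
v(f, I) = sqrt(-1/25 + f)
(42134 + v(-77, 83))/(-24843 - 16783) = (42134 + sqrt(-1 + 25*(-77))/5)/(-24843 - 16783) = (42134 + sqrt(-1 - 1925)/5)/(-41626) = (42134 + sqrt(-1926)/5)*(-1/41626) = (42134 + (3*I*sqrt(214))/5)*(-1/41626) = (42134 + 3*I*sqrt(214)/5)*(-1/41626) = -21067/20813 - 3*I*sqrt(214)/208130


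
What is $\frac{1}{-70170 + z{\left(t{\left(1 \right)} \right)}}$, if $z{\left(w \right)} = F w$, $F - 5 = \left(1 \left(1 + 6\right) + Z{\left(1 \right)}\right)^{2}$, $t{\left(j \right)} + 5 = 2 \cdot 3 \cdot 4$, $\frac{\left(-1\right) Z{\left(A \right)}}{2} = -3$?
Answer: $- \frac{1}{66864} \approx -1.4956 \cdot 10^{-5}$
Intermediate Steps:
$Z{\left(A \right)} = 6$ ($Z{\left(A \right)} = \left(-2\right) \left(-3\right) = 6$)
$t{\left(j \right)} = 19$ ($t{\left(j \right)} = -5 + 2 \cdot 3 \cdot 4 = -5 + 6 \cdot 4 = -5 + 24 = 19$)
$F = 174$ ($F = 5 + \left(1 \left(1 + 6\right) + 6\right)^{2} = 5 + \left(1 \cdot 7 + 6\right)^{2} = 5 + \left(7 + 6\right)^{2} = 5 + 13^{2} = 5 + 169 = 174$)
$z{\left(w \right)} = 174 w$
$\frac{1}{-70170 + z{\left(t{\left(1 \right)} \right)}} = \frac{1}{-70170 + 174 \cdot 19} = \frac{1}{-70170 + 3306} = \frac{1}{-66864} = - \frac{1}{66864}$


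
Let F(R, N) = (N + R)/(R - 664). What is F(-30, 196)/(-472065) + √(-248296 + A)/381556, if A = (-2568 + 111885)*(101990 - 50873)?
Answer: 83/163806555 + √5587708793/381556 ≈ 0.19591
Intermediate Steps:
F(R, N) = (N + R)/(-664 + R)
A = 5587957089 (A = 109317*51117 = 5587957089)
F(-30, 196)/(-472065) + √(-248296 + A)/381556 = ((196 - 30)/(-664 - 30))/(-472065) + √(-248296 + 5587957089)/381556 = (166/(-694))*(-1/472065) + √5587708793*(1/381556) = -1/694*166*(-1/472065) + √5587708793/381556 = -83/347*(-1/472065) + √5587708793/381556 = 83/163806555 + √5587708793/381556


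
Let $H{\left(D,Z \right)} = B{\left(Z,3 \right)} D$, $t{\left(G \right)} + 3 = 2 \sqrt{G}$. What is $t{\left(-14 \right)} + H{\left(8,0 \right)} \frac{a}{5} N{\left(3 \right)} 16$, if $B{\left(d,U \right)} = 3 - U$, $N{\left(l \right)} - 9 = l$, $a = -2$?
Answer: $-3 + 2 i \sqrt{14} \approx -3.0 + 7.4833 i$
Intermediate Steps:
$N{\left(l \right)} = 9 + l$
$t{\left(G \right)} = -3 + 2 \sqrt{G}$
$H{\left(D,Z \right)} = 0$ ($H{\left(D,Z \right)} = \left(3 - 3\right) D = 0 D = 0$)
$t{\left(-14 \right)} + H{\left(8,0 \right)} \frac{a}{5} N{\left(3 \right)} 16 = \left(-3 + 2 \sqrt{-14}\right) + 0 \left(- \frac{2}{5}\right) \left(9 + 3\right) 16 = \left(-3 + 2 i \sqrt{14}\right) + 0 \left(\left(-2\right) \frac{1}{5}\right) 12 \cdot 16 = \left(-3 + 2 i \sqrt{14}\right) + 0 \left(- \frac{2}{5}\right) 192 = \left(-3 + 2 i \sqrt{14}\right) + 0 \cdot 192 = \left(-3 + 2 i \sqrt{14}\right) + 0 = -3 + 2 i \sqrt{14}$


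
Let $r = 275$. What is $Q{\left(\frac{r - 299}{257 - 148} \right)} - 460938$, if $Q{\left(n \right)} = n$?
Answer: $- \frac{50242266}{109} \approx -4.6094 \cdot 10^{5}$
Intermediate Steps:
$Q{\left(\frac{r - 299}{257 - 148} \right)} - 460938 = \frac{275 - 299}{257 - 148} - 460938 = - \frac{24}{109} - 460938 = - \frac{50242266}{109}$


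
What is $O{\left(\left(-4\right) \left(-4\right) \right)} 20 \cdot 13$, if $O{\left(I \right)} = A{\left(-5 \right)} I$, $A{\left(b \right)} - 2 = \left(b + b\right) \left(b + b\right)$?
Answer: $424320$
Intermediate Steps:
$A{\left(b \right)} = 2 + 4 b^{2}$ ($A{\left(b \right)} = 2 + \left(b + b\right) \left(b + b\right) = 2 + 2 b 2 b = 2 + 4 b^{2}$)
$O{\left(I \right)} = 102 I$ ($O{\left(I \right)} = \left(2 + 4 \left(-5\right)^{2}\right) I = \left(2 + 4 \cdot 25\right) I = \left(2 + 100\right) I = 102 I$)
$O{\left(\left(-4\right) \left(-4\right) \right)} 20 \cdot 13 = 102 \left(\left(-4\right) \left(-4\right)\right) 20 \cdot 13 = 102 \cdot 16 \cdot 20 \cdot 13 = 1632 \cdot 20 \cdot 13 = 32640 \cdot 13 = 424320$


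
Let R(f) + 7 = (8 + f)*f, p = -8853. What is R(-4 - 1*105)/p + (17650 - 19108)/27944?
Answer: -160173781/123694116 ≈ -1.2949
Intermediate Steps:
R(f) = -7 + f*(8 + f) (R(f) = -7 + (8 + f)*f = -7 + f*(8 + f))
R(-4 - 1*105)/p + (17650 - 19108)/27944 = (-7 + (-4 - 1*105)² + 8*(-4 - 1*105))/(-8853) + (17650 - 19108)/27944 = (-7 + (-4 - 105)² + 8*(-4 - 105))*(-1/8853) - 1458*1/27944 = (-7 + (-109)² + 8*(-109))*(-1/8853) - 729/13972 = (-7 + 11881 - 872)*(-1/8853) - 729/13972 = 11002*(-1/8853) - 729/13972 = -11002/8853 - 729/13972 = -160173781/123694116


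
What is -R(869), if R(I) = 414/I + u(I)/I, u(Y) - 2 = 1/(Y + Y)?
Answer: -723009/1510322 ≈ -0.47871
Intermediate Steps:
u(Y) = 2 + 1/(2*Y) (u(Y) = 2 + 1/(Y + Y) = 2 + 1/(2*Y))
R(I) = 414/I + (2 + 1/(2*I))/I
-R(869) = -(1 + 832*869)/(2*869**2) = -(1 + 723008)/(2*755161) = -723009/(2*755161) = -1*723009/1510322 = -723009/1510322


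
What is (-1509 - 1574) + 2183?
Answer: -900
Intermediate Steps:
(-1509 - 1574) + 2183 = -3083 + 2183 = -900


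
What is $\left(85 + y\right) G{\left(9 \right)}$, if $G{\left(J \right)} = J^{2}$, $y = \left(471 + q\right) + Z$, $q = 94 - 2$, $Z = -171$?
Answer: $38637$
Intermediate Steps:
$q = 92$ ($q = 94 - 2 = 92$)
$y = 392$ ($y = \left(471 + 92\right) - 171 = 563 - 171 = 392$)
$\left(85 + y\right) G{\left(9 \right)} = \left(85 + 392\right) 9^{2} = 477 \cdot 81 = 38637$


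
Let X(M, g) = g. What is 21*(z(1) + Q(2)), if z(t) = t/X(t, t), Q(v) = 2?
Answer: 63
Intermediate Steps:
z(t) = 1 (z(t) = t/t = 1)
21*(z(1) + Q(2)) = 21*(1 + 2) = 21*3 = 63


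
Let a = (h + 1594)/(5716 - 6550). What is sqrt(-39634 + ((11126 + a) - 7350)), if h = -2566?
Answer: 10*I*sqrt(6927899)/139 ≈ 189.36*I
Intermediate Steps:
a = 162/139 (a = (-2566 + 1594)/(5716 - 6550) = -972/(-834) = -972*(-1/834) = 162/139 ≈ 1.1655)
sqrt(-39634 + ((11126 + a) - 7350)) = sqrt(-39634 + ((11126 + 162/139) - 7350)) = sqrt(-39634 + (1546676/139 - 7350)) = sqrt(-39634 + 525026/139) = sqrt(-4984100/139) = 10*I*sqrt(6927899)/139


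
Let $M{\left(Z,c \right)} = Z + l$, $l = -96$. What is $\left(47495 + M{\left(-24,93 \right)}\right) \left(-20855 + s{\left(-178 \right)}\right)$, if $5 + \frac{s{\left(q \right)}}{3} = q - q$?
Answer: $-988716250$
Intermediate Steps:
$s{\left(q \right)} = -15$ ($s{\left(q \right)} = -15 + 3 \left(q - q\right) = -15 + 3 \cdot 0 = -15 + 0 = -15$)
$M{\left(Z,c \right)} = -96 + Z$ ($M{\left(Z,c \right)} = Z - 96 = -96 + Z$)
$\left(47495 + M{\left(-24,93 \right)}\right) \left(-20855 + s{\left(-178 \right)}\right) = \left(47495 - 120\right) \left(-20855 - 15\right) = \left(47495 - 120\right) \left(-20870\right) = 47375 \left(-20870\right) = -988716250$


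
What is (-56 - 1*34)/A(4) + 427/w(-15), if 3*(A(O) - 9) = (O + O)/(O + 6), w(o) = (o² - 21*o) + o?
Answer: -92771/10425 ≈ -8.8989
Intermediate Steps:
w(o) = o² - 20*o
A(O) = 9 + 2*O/(3*(6 + O)) (A(O) = 9 + ((O + O)/(O + 6))/3 = 9 + ((2*O)/(6 + O))/3 = 9 + (2*O/(6 + O))/3 = 9 + 2*O/(3*(6 + O)))
(-56 - 1*34)/A(4) + 427/w(-15) = (-56 - 1*34)/(((162 + 29*4)/(3*(6 + 4)))) + 427/((-15*(-20 - 15))) = (-56 - 34)/(((⅓)*(162 + 116)/10)) + 427/((-15*(-35))) = -90/((⅓)*(⅒)*278) + 427/525 = -90/139/15 + 427*(1/525) = -90*15/139 + 61/75 = -1350/139 + 61/75 = -92771/10425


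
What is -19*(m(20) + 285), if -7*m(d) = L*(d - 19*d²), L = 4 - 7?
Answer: 394155/7 ≈ 56308.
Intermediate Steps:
L = -3
m(d) = -57*d²/7 + 3*d/7 (m(d) = -(-3)*(d - 19*d²)/7 = -(-3*d + 57*d²)/7 = -57*d²/7 + 3*d/7)
-19*(m(20) + 285) = -19*((3/7)*20*(1 - 19*20) + 285) = -19*((3/7)*20*(1 - 380) + 285) = -19*((3/7)*20*(-379) + 285) = -19*(-22740/7 + 285) = -19*(-20745/7) = 394155/7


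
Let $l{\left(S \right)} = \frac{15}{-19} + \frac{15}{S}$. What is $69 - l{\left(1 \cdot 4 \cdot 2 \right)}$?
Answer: $\frac{10323}{152} \approx 67.914$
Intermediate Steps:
$l{\left(S \right)} = - \frac{15}{19} + \frac{15}{S}$ ($l{\left(S \right)} = 15 \left(- \frac{1}{19}\right) + \frac{15}{S} = - \frac{15}{19} + \frac{15}{S}$)
$69 - l{\left(1 \cdot 4 \cdot 2 \right)} = 69 - \left(- \frac{15}{19} + \frac{15}{1 \cdot 4 \cdot 2}\right) = 69 - \left(- \frac{15}{19} + \frac{15}{4 \cdot 2}\right) = 69 - \left(- \frac{15}{19} + \frac{15}{8}\right) = 69 - \frac{165}{152} = \frac{10323}{152}$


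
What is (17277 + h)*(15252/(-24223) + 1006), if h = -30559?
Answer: -323457688252/24223 ≈ -1.3353e+7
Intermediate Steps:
(17277 + h)*(15252/(-24223) + 1006) = (17277 - 30559)*(15252/(-24223) + 1006) = -13282*(15252*(-1/24223) + 1006) = -13282*(-15252/24223 + 1006) = -13282*24353086/24223 = -323457688252/24223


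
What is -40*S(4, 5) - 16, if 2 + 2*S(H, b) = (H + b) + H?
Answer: -236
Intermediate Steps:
S(H, b) = -1 + H + b/2 (S(H, b) = -1 + ((H + b) + H)/2 = -1 + (b + 2*H)/2 = -1 + (H + b/2) = -1 + H + b/2)
-40*S(4, 5) - 16 = -40*(-1 + 4 + (1/2)*5) - 16 = -40*(-1 + 4 + 5/2) - 16 = -40*11/2 - 16 = -220 - 16 = -236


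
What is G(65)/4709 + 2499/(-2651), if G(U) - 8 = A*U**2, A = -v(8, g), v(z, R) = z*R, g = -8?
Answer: 705083817/12483559 ≈ 56.481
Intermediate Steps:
v(z, R) = R*z
A = 64 (A = -(-8)*8 = -1*(-64) = 64)
G(U) = 8 + 64*U**2
G(65)/4709 + 2499/(-2651) = (8 + 64*65**2)/4709 + 2499/(-2651) = (8 + 64*4225)*(1/4709) + 2499*(-1/2651) = (8 + 270400)*(1/4709) - 2499/2651 = 270408*(1/4709) - 2499/2651 = 270408/4709 - 2499/2651 = 705083817/12483559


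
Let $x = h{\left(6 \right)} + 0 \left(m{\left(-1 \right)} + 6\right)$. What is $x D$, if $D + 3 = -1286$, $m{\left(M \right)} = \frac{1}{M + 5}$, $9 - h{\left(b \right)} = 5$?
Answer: $-5156$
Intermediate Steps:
$h{\left(b \right)} = 4$ ($h{\left(b \right)} = 9 - 5 = 4$)
$m{\left(M \right)} = \frac{1}{5 + M}$
$x = 4$ ($x = 4 + 0 \left(\frac{1}{5 - 1} + 6\right) = 4 + 0 \left(\frac{1}{4} + 6\right) = 4 + 0 \cdot \frac{25}{4} = 4 + 0 = 4$)
$D = -1289$ ($D = -3 - 1286 = -1289$)
$x D = 4 \left(-1289\right) = -5156$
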